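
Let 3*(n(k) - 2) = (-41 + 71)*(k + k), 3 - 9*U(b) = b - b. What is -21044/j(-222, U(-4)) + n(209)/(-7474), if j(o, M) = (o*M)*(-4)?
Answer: -535543/7474 ≈ -71.654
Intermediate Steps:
U(b) = ⅓ (U(b) = ⅓ - (b - b)/9 = ⅓ - ⅑*0 = ⅓ + 0 = ⅓)
j(o, M) = -4*M*o (j(o, M) = (M*o)*(-4) = -4*M*o)
n(k) = 2 + 20*k (n(k) = 2 + ((-41 + 71)*(k + k))/3 = 2 + (30*(2*k))/3 = 2 + (60*k)/3 = 2 + 20*k)
-21044/j(-222, U(-4)) + n(209)/(-7474) = -21044/((-4*⅓*(-222))) + (2 + 20*209)/(-7474) = -21044/296 + (2 + 4180)*(-1/7474) = -21044*1/296 + 4182*(-1/7474) = -5261/74 - 2091/3737 = -535543/7474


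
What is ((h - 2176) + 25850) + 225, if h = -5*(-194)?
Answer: 24869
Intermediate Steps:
h = 970
((h - 2176) + 25850) + 225 = ((970 - 2176) + 25850) + 225 = (-1206 + 25850) + 225 = 24644 + 225 = 24869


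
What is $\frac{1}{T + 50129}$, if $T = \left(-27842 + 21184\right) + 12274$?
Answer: $\frac{1}{55745} \approx 1.7939 \cdot 10^{-5}$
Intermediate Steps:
$T = 5616$ ($T = -6658 + 12274 = 5616$)
$\frac{1}{T + 50129} = \frac{1}{5616 + 50129} = \frac{1}{55745}$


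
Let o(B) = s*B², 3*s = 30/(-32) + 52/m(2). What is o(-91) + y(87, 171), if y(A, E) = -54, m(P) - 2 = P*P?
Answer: 3064475/144 ≈ 21281.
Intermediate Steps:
m(P) = 2 + P² (m(P) = 2 + P*P = 2 + P²)
s = 371/144 (s = (30/(-32) + 52/(2 + 2²))/3 = (30*(-1/32) + 52/(2 + 4))/3 = (-15/16 + 52/6)/3 = (-15/16 + 52*(⅙))/3 = (-15/16 + 26/3)/3 = (⅓)*(371/48) = 371/144 ≈ 2.5764)
o(B) = 371*B²/144
o(-91) + y(87, 171) = (371/144)*(-91)² - 54 = (371/144)*8281 - 54 = 3072251/144 - 54 = 3064475/144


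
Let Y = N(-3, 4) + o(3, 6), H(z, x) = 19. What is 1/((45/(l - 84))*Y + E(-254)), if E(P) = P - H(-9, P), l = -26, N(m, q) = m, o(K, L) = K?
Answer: -1/273 ≈ -0.0036630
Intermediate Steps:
E(P) = -19 + P (E(P) = P - 1*19 = P - 19 = -19 + P)
Y = 0 (Y = -3 + 3 = 0)
1/((45/(l - 84))*Y + E(-254)) = 1/((45/(-26 - 84))*0 + (-19 - 254)) = 1/((45/(-110))*0 - 273) = 1/((45*(-1/110))*0 - 273) = 1/(-9/22*0 - 273) = 1/(0 - 273) = 1/(-273) = -1/273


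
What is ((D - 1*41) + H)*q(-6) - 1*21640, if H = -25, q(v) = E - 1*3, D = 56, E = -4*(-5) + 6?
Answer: -21870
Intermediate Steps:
E = 26 (E = 20 + 6 = 26)
q(v) = 23 (q(v) = 26 - 1*3 = 26 - 3 = 23)
((D - 1*41) + H)*q(-6) - 1*21640 = ((56 - 1*41) - 25)*23 - 1*21640 = ((56 - 41) - 25)*23 - 21640 = (15 - 25)*23 - 21640 = -10*23 - 21640 = -230 - 21640 = -21870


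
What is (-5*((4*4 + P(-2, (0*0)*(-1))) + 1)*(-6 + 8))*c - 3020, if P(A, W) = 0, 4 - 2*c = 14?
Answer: -2170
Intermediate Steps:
c = -5 (c = 2 - ½*14 = 2 - 7 = -5)
(-5*((4*4 + P(-2, (0*0)*(-1))) + 1)*(-6 + 8))*c - 3020 = -5*((4*4 + 0) + 1)*(-6 + 8)*(-5) - 3020 = -5*((16 + 0) + 1)*2*(-5) - 3020 = -5*(16 + 1)*2*(-5) - 3020 = -85*2*(-5) - 3020 = -5*34*(-5) - 3020 = -170*(-5) - 3020 = 850 - 3020 = -2170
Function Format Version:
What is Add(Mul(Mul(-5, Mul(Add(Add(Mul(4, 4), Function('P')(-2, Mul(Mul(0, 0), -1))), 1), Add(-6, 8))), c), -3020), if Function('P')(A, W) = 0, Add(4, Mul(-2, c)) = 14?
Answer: -2170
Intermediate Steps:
c = -5 (c = Add(2, Mul(Rational(-1, 2), 14)) = Add(2, -7) = -5)
Add(Mul(Mul(-5, Mul(Add(Add(Mul(4, 4), Function('P')(-2, Mul(Mul(0, 0), -1))), 1), Add(-6, 8))), c), -3020) = Add(Mul(Mul(-5, Mul(Add(Add(Mul(4, 4), 0), 1), Add(-6, 8))), -5), -3020) = Add(Mul(Mul(-5, Mul(Add(Add(16, 0), 1), 2)), -5), -3020) = Add(Mul(Mul(-5, Mul(Add(16, 1), 2)), -5), -3020) = Add(Mul(Mul(-5, Mul(17, 2)), -5), -3020) = Add(Mul(Mul(-5, 34), -5), -3020) = Add(Mul(-170, -5), -3020) = Add(850, -3020) = -2170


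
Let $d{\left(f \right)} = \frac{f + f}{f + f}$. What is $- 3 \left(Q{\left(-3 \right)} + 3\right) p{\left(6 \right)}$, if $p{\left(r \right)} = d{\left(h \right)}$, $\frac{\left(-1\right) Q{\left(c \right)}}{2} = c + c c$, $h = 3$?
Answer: $27$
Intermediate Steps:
$Q{\left(c \right)} = - 2 c - 2 c^{2}$ ($Q{\left(c \right)} = - 2 \left(c + c c\right) = - 2 \left(c + c^{2}\right) = - 2 c - 2 c^{2}$)
$d{\left(f \right)} = 1$ ($d{\left(f \right)} = \frac{2 f}{2 f} = 2 f \frac{1}{2 f} = 1$)
$p{\left(r \right)} = 1$
$- 3 \left(Q{\left(-3 \right)} + 3\right) p{\left(6 \right)} = - 3 \left(\left(-2\right) \left(-3\right) \left(1 - 3\right) + 3\right) 1 = - 3 \left(\left(-2\right) \left(-3\right) \left(-2\right) + 3\right) 1 = - 3 \left(-12 + 3\right) 1 = \left(-3\right) \left(-9\right) 1 = 27 \cdot 1 = 27$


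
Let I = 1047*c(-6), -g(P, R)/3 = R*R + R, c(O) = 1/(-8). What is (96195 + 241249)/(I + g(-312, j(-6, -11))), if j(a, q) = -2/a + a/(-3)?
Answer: -8098656/3701 ≈ -2188.2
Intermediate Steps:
c(O) = -⅛
j(a, q) = -2/a - a/3 (j(a, q) = -2/a + a*(-⅓) = -2/a - a/3)
g(P, R) = -3*R - 3*R² (g(P, R) = -3*(R*R + R) = -3*(R² + R) = -3*(R + R²) = -3*R - 3*R²)
I = -1047/8 (I = 1047*(-⅛) = -1047/8 ≈ -130.88)
(96195 + 241249)/(I + g(-312, j(-6, -11))) = (96195 + 241249)/(-1047/8 - 3*(-2/(-6) - ⅓*(-6))*(1 + (-2/(-6) - ⅓*(-6)))) = 337444/(-1047/8 - 3*(-2*(-⅙) + 2)*(1 + (-2*(-⅙) + 2))) = 337444/(-1047/8 - 3*(⅓ + 2)*(1 + (⅓ + 2))) = 337444/(-1047/8 - 3*7/3*(1 + 7/3)) = 337444/(-1047/8 - 3*7/3*10/3) = 337444/(-1047/8 - 70/3) = 337444/(-3701/24) = 337444*(-24/3701) = -8098656/3701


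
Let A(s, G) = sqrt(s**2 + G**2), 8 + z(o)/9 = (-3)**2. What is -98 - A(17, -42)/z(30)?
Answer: -98 - sqrt(2053)/9 ≈ -103.03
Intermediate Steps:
z(o) = 9 (z(o) = -72 + 9*(-3)**2 = -72 + 9*9 = -72 + 81 = 9)
A(s, G) = sqrt(G**2 + s**2)
-98 - A(17, -42)/z(30) = -98 - sqrt((-42)**2 + 17**2)/9 = -98 - sqrt(1764 + 289)/9 = -98 - sqrt(2053)/9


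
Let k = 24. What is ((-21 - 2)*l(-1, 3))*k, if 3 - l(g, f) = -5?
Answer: -4416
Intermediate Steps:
l(g, f) = 8 (l(g, f) = 3 - 1*(-5) = 3 + 5 = 8)
((-21 - 2)*l(-1, 3))*k = ((-21 - 2)*8)*24 = -23*8*24 = -184*24 = -4416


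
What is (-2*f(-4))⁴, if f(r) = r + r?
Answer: 65536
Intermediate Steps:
f(r) = 2*r
(-2*f(-4))⁴ = (-4*(-4))⁴ = (-2*(-8))⁴ = 16⁴ = 65536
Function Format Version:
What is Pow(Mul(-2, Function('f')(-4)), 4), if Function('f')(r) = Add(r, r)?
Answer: 65536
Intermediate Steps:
Function('f')(r) = Mul(2, r)
Pow(Mul(-2, Function('f')(-4)), 4) = Pow(Mul(-2, Mul(2, -4)), 4) = Pow(Mul(-2, -8), 4) = Pow(16, 4) = 65536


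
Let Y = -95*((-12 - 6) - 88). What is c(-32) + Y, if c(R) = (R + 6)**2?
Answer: 10746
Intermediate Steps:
c(R) = (6 + R)**2
Y = 10070 (Y = -95*(-18 - 88) = -95*(-106) = 10070)
c(-32) + Y = (6 - 32)**2 + 10070 = (-26)**2 + 10070 = 676 + 10070 = 10746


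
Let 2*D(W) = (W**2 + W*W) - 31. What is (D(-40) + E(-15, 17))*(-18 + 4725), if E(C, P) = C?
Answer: 14775273/2 ≈ 7.3876e+6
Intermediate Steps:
D(W) = -31/2 + W**2 (D(W) = ((W**2 + W*W) - 31)/2 = ((W**2 + W**2) - 31)/2 = (2*W**2 - 31)/2 = (-31 + 2*W**2)/2 = -31/2 + W**2)
(D(-40) + E(-15, 17))*(-18 + 4725) = ((-31/2 + (-40)**2) - 15)*(-18 + 4725) = ((-31/2 + 1600) - 15)*4707 = (3169/2 - 15)*4707 = (3139/2)*4707 = 14775273/2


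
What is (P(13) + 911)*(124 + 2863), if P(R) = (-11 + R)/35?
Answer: 95246469/35 ≈ 2.7213e+6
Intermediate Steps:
P(R) = -11/35 + R/35 (P(R) = (-11 + R)*(1/35) = -11/35 + R/35)
(P(13) + 911)*(124 + 2863) = ((-11/35 + (1/35)*13) + 911)*(124 + 2863) = ((-11/35 + 13/35) + 911)*2987 = (2/35 + 911)*2987 = (31887/35)*2987 = 95246469/35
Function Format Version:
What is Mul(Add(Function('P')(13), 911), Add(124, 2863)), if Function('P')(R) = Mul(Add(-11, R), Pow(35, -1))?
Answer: Rational(95246469, 35) ≈ 2.7213e+6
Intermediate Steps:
Function('P')(R) = Add(Rational(-11, 35), Mul(Rational(1, 35), R)) (Function('P')(R) = Mul(Add(-11, R), Rational(1, 35)) = Add(Rational(-11, 35), Mul(Rational(1, 35), R)))
Mul(Add(Function('P')(13), 911), Add(124, 2863)) = Mul(Add(Add(Rational(-11, 35), Mul(Rational(1, 35), 13)), 911), Add(124, 2863)) = Mul(Add(Add(Rational(-11, 35), Rational(13, 35)), 911), 2987) = Mul(Add(Rational(2, 35), 911), 2987) = Mul(Rational(31887, 35), 2987) = Rational(95246469, 35)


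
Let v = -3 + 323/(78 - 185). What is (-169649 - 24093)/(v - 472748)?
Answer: 10365197/25292340 ≈ 0.40982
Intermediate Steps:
v = -644/107 (v = -3 + 323/(-107) = -3 + 323*(-1/107) = -3 - 323/107 = -644/107 ≈ -6.0187)
(-169649 - 24093)/(v - 472748) = (-169649 - 24093)/(-644/107 - 472748) = -193742/(-50584680/107) = -193742*(-107/50584680) = 10365197/25292340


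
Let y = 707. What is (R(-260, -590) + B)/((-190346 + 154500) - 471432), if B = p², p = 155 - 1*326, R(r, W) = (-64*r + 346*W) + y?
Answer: 78776/253639 ≈ 0.31058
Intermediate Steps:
R(r, W) = 707 - 64*r + 346*W (R(r, W) = (-64*r + 346*W) + 707 = 707 - 64*r + 346*W)
p = -171 (p = 155 - 326 = -171)
B = 29241 (B = (-171)² = 29241)
(R(-260, -590) + B)/((-190346 + 154500) - 471432) = ((707 - 64*(-260) + 346*(-590)) + 29241)/((-190346 + 154500) - 471432) = ((707 + 16640 - 204140) + 29241)/(-35846 - 471432) = (-186793 + 29241)/(-507278) = -157552*(-1/507278) = 78776/253639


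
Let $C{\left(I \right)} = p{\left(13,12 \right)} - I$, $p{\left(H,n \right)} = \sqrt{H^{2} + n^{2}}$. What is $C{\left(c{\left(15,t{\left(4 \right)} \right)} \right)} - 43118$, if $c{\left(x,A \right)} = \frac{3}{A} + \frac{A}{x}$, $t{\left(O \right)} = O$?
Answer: $- \frac{2587141}{60} + \sqrt{313} \approx -43101.0$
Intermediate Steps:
$C{\left(I \right)} = \sqrt{313} - I$ ($C{\left(I \right)} = \sqrt{13^{2} + 12^{2}} - I = \sqrt{169 + 144} - I = \sqrt{313} - I$)
$C{\left(c{\left(15,t{\left(4 \right)} \right)} \right)} - 43118 = \left(\sqrt{313} - \left(\frac{3}{4} + \frac{4}{15}\right)\right) - 43118 = \left(\sqrt{313} - \frac{61}{60}\right) - 43118 = \left(- \frac{61}{60} + \sqrt{313}\right) - 43118 = - \frac{2587141}{60} + \sqrt{313}$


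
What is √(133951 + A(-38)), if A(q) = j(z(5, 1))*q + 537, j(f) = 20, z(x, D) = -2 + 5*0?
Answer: 4*√8358 ≈ 365.69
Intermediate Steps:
z(x, D) = -2 (z(x, D) = -2 + 0 = -2)
A(q) = 537 + 20*q (A(q) = 20*q + 537 = 537 + 20*q)
√(133951 + A(-38)) = √(133951 + (537 + 20*(-38))) = √(133951 + (537 - 760)) = √(133951 - 223) = √133728 = 4*√8358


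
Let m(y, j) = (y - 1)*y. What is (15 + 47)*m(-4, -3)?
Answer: 1240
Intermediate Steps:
m(y, j) = y*(-1 + y) (m(y, j) = (-1 + y)*y = y*(-1 + y))
(15 + 47)*m(-4, -3) = (15 + 47)*(-4*(-1 - 4)) = 62*(-4*(-5)) = 62*20 = 1240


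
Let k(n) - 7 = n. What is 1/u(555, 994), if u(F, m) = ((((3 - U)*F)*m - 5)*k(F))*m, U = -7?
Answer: 1/3081780294460 ≈ 3.2449e-13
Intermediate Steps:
k(n) = 7 + n
u(F, m) = m*(-5 + 10*F*m)*(7 + F) (u(F, m) = ((((3 - 1*(-7))*F)*m - 5)*(7 + F))*m = ((((3 + 7)*F)*m - 5)*(7 + F))*m = (((10*F)*m - 5)*(7 + F))*m = ((10*F*m - 5)*(7 + F))*m = ((-5 + 10*F*m)*(7 + F))*m = m*(-5 + 10*F*m)*(7 + F))
1/u(555, 994) = 1/(5*994*(-1 + 2*555*994)*(7 + 555)) = 1/(5*994*(-1 + 1103340)*562) = 1/(5*994*1103339*562) = 1/3081780294460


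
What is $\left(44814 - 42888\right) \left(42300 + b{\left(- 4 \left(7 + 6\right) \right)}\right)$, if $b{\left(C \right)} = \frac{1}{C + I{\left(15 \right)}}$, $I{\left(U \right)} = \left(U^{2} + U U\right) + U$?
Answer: $\frac{33647029326}{413} \approx 8.147 \cdot 10^{7}$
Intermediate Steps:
$I{\left(U \right)} = U + 2 U^{2}$ ($I{\left(U \right)} = \left(U^{2} + U^{2}\right) + U = 2 U^{2} + U = U + 2 U^{2}$)
$b{\left(C \right)} = \frac{1}{465 + C}$ ($b{\left(C \right)} = \frac{1}{C + 15 \left(1 + 2 \cdot 15\right)} = \frac{1}{C + 15 \left(1 + 30\right)} = \frac{1}{C + 15 \cdot 31} = \frac{1}{C + 465} = \frac{1}{465 + C}$)
$\left(44814 - 42888\right) \left(42300 + b{\left(- 4 \left(7 + 6\right) \right)}\right) = \left(44814 - 42888\right) \left(42300 + \frac{1}{465 - 4 \left(7 + 6\right)}\right) = 1926 \left(42300 + \frac{1}{465 - 52}\right) = 1926 \left(42300 + \frac{1}{413}\right) = 1926 \cdot \frac{17469901}{413} = \frac{33647029326}{413}$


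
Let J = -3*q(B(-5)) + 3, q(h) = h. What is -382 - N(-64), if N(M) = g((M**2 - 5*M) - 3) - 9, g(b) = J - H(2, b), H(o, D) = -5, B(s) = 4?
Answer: -369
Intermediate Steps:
J = -9 (J = -3*4 + 3 = -12 + 3 = -9)
g(b) = -4 (g(b) = -9 - 1*(-5) = -9 + 5 = -4)
N(M) = -13 (N(M) = -4 - 9 = -13)
-382 - N(-64) = -382 - 1*(-13) = -382 + 13 = -369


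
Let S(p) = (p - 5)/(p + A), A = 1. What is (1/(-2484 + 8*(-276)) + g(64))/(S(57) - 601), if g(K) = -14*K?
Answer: 121916957/81654876 ≈ 1.4931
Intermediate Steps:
S(p) = (-5 + p)/(1 + p) (S(p) = (p - 5)/(p + 1) = (-5 + p)/(1 + p))
(1/(-2484 + 8*(-276)) + g(64))/(S(57) - 601) = (1/(-2484 + 8*(-276)) - 14*64)/((-5 + 57)/(1 + 57) - 601) = (1/(-2484 - 2208) - 896)/(52/58 - 601) = (1/(-4692) - 896)/((1/58)*52 - 601) = (-1/4692 - 896)/(26/29 - 601) = -4204033/(4692*(-17403/29)) = -4204033/4692*(-29/17403) = 121916957/81654876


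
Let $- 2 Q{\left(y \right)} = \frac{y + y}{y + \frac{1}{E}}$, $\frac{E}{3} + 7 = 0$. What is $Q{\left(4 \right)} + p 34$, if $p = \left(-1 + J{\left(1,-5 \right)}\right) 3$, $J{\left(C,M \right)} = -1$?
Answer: $- \frac{17016}{83} \approx -205.01$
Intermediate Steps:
$E = -21$ ($E = -21 + 3 \cdot 0 = -21 + 0 = -21$)
$Q{\left(y \right)} = - \frac{y}{- \frac{1}{21} + y}$ ($Q{\left(y \right)} = - \frac{\left(y + y\right) \frac{1}{y + \frac{1}{-21}}}{2} = - \frac{2 y \frac{1}{y - \frac{1}{21}}}{2} = - \frac{2 y \frac{1}{- \frac{1}{21} + y}}{2} = - \frac{y}{- \frac{1}{21} + y}$)
$p = -6$ ($p = \left(-1 - 1\right) 3 = \left(-2\right) 3 = -6$)
$Q{\left(4 \right)} + p 34 = \left(-21\right) 4 \frac{1}{-1 + 21 \cdot 4} - 204 = \left(-21\right) 4 \frac{1}{-1 + 84} - 204 = \left(-21\right) 4 \cdot \frac{1}{83} - 204 = - \frac{84}{83} - 204 = - \frac{17016}{83}$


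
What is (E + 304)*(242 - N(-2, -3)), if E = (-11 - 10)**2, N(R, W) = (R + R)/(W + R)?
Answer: 179694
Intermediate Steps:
N(R, W) = 2*R/(R + W) (N(R, W) = (2*R)/(R + W) = 2*R/(R + W))
E = 441 (E = (-21)**2 = 441)
(E + 304)*(242 - N(-2, -3)) = (441 + 304)*(242 - 2*(-2)/(-2 - 3)) = 745*(242 - 2*(-2)/(-5)) = 745*(242 - 2*(-2)*(-1)/5) = 745*(242 - 1*4/5) = 745*(242 - 4/5) = 745*(1206/5) = 179694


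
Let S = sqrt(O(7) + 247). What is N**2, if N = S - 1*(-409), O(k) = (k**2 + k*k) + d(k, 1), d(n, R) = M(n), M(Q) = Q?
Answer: 167633 + 3272*sqrt(22) ≈ 1.8298e+5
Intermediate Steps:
d(n, R) = n
O(k) = k + 2*k**2 (O(k) = (k**2 + k*k) + k = (k**2 + k**2) + k = 2*k**2 + k = k + 2*k**2)
S = 4*sqrt(22) (S = sqrt(7*(1 + 2*7) + 247) = sqrt(7*(1 + 14) + 247) = sqrt(7*15 + 247) = sqrt(105 + 247) = sqrt(352) = 4*sqrt(22) ≈ 18.762)
N = 409 + 4*sqrt(22) (N = 4*sqrt(22) - 1*(-409) = 4*sqrt(22) + 409 = 409 + 4*sqrt(22) ≈ 427.76)
N**2 = (409 + 4*sqrt(22))**2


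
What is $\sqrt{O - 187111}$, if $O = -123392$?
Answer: $i \sqrt{310503} \approx 557.23 i$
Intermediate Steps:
$\sqrt{O - 187111} = \sqrt{-123392 - 187111} = \sqrt{-310503} = i \sqrt{310503}$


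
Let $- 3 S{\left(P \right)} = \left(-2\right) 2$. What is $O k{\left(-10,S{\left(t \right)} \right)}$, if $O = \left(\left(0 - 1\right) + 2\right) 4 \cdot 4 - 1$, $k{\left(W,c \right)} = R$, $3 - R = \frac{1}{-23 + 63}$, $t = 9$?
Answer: $\frac{357}{8} \approx 44.625$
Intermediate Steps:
$R = \frac{119}{40}$ ($R = 3 - \frac{1}{-23 + 63} = 3 - \frac{1}{40} = \frac{119}{40} \approx 2.975$)
$S{\left(P \right)} = \frac{4}{3}$ ($S{\left(P \right)} = - \frac{\left(-2\right) 2}{3} = \left(- \frac{1}{3}\right) \left(-4\right) = \frac{4}{3}$)
$k{\left(W,c \right)} = \frac{119}{40}$
$O = 15$ ($O = \left(-1 + 2\right) 4 \cdot 4 - 1 = 1 \cdot 4 \cdot 4 - 1 = 4 \cdot 4 - 1 = 16 - 1 = 15$)
$O k{\left(-10,S{\left(t \right)} \right)} = 15 \cdot \frac{119}{40} = \frac{357}{8}$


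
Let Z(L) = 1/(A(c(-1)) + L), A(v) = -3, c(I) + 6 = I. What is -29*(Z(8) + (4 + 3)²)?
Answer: -7134/5 ≈ -1426.8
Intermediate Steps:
c(I) = -6 + I
Z(L) = 1/(-3 + L)
-29*(Z(8) + (4 + 3)²) = -29*(1/(-3 + 8) + (4 + 3)²) = -29*(1/5 + 7²) = -29*(⅕ + 49) = -29*246/5 = -7134/5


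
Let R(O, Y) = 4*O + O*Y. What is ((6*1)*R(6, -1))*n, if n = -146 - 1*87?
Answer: -25164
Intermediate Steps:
n = -233 (n = -146 - 87 = -233)
((6*1)*R(6, -1))*n = ((6*1)*(6*(4 - 1)))*(-233) = (6*(6*3))*(-233) = (6*18)*(-233) = 108*(-233) = -25164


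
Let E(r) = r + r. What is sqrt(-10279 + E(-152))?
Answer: I*sqrt(10583) ≈ 102.87*I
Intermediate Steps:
E(r) = 2*r
sqrt(-10279 + E(-152)) = sqrt(-10279 + 2*(-152)) = sqrt(-10279 - 304) = sqrt(-10583) = I*sqrt(10583)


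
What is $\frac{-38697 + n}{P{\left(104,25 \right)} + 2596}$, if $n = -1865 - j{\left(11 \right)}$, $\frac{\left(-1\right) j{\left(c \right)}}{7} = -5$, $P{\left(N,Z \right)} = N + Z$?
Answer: $- \frac{40597}{2725} \approx -14.898$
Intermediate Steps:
$j{\left(c \right)} = 35$ ($j{\left(c \right)} = \left(-7\right) \left(-5\right) = 35$)
$n = -1900$ ($n = -1865 - 35 = -1900$)
$\frac{-38697 + n}{P{\left(104,25 \right)} + 2596} = \frac{-38697 - 1900}{\left(104 + 25\right) + 2596} = - \frac{40597}{129 + 2596} = - \frac{40597}{2725}$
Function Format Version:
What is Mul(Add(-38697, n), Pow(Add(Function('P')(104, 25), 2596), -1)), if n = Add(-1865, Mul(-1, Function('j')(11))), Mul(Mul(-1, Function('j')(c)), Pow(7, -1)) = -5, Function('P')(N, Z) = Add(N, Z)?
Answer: Rational(-40597, 2725) ≈ -14.898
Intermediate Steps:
Function('j')(c) = 35 (Function('j')(c) = Mul(-7, -5) = 35)
n = -1900 (n = Add(-1865, Mul(-1, 35)) = Add(-1865, -35) = -1900)
Mul(Add(-38697, n), Pow(Add(Function('P')(104, 25), 2596), -1)) = Mul(Add(-38697, -1900), Pow(Add(Add(104, 25), 2596), -1)) = Mul(-40597, Pow(Add(129, 2596), -1)) = Mul(-40597, Pow(2725, -1)) = Mul(-40597, Rational(1, 2725)) = Rational(-40597, 2725)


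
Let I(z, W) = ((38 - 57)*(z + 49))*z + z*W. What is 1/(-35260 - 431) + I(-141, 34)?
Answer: -8967792043/35691 ≈ -2.5126e+5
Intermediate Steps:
I(z, W) = W*z + z*(-931 - 19*z) (I(z, W) = (-19*(49 + z))*z + W*z = (-931 - 19*z)*z + W*z = z*(-931 - 19*z) + W*z = W*z + z*(-931 - 19*z))
1/(-35260 - 431) + I(-141, 34) = 1/(-35260 - 431) - 141*(-931 + 34 - 19*(-141)) = 1/(-35691) - 141*(-931 + 34 + 2679) = -1/35691 - 141*1782 = -1/35691 - 251262 = -8967792043/35691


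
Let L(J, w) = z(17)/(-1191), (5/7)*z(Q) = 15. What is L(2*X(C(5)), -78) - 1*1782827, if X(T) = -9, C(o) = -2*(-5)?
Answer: -707782326/397 ≈ -1.7828e+6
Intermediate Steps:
z(Q) = 21 (z(Q) = (7/5)*15 = 21)
C(o) = 10
L(J, w) = -7/397 (L(J, w) = 21/(-1191) = 21*(-1/1191) = -7/397)
L(2*X(C(5)), -78) - 1*1782827 = -7/397 - 1*1782827 = -7/397 - 1782827 = -707782326/397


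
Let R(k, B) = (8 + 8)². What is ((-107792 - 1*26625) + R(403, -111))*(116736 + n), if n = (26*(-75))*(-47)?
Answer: -27957274146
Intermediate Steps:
n = 91650 (n = -1950*(-47) = 91650)
R(k, B) = 256 (R(k, B) = 16² = 256)
((-107792 - 1*26625) + R(403, -111))*(116736 + n) = ((-107792 - 1*26625) + 256)*(116736 + 91650) = ((-107792 - 26625) + 256)*208386 = (-134417 + 256)*208386 = -134161*208386 = -27957274146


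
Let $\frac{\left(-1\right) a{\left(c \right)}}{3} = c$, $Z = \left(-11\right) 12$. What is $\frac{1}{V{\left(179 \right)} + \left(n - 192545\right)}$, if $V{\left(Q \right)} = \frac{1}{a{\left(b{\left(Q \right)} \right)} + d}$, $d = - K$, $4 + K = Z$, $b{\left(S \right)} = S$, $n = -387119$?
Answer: $- \frac{401}{232445265} \approx -1.7251 \cdot 10^{-6}$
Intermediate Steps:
$Z = -132$
$K = -136$ ($K = -4 - 132 = -136$)
$d = 136$ ($d = \left(-1\right) \left(-136\right) = 136$)
$a{\left(c \right)} = - 3 c$
$V{\left(Q \right)} = \frac{1}{136 - 3 Q}$ ($V{\left(Q \right)} = \frac{1}{- 3 Q + 136} = \frac{1}{136 - 3 Q}$)
$\frac{1}{V{\left(179 \right)} + \left(n - 192545\right)} = \frac{1}{- \frac{1}{-136 + 3 \cdot 179} - 579664} = \frac{1}{- \frac{1}{-136 + 537} - 579664} = \frac{1}{- \frac{1}{401} - 579664} = \frac{1}{- \frac{232445265}{401}} = - \frac{401}{232445265}$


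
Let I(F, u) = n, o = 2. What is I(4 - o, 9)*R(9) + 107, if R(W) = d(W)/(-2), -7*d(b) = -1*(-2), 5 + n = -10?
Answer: 734/7 ≈ 104.86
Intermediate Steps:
n = -15 (n = -5 - 10 = -15)
d(b) = -2/7 (d(b) = -(-1)*(-2)/7 = -⅐*2 = -2/7)
I(F, u) = -15
R(W) = ⅐ (R(W) = -2/7/(-2) = -2/7*(-½) = ⅐)
I(4 - o, 9)*R(9) + 107 = -15*⅐ + 107 = -15/7 + 107 = 734/7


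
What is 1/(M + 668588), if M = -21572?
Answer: 1/647016 ≈ 1.5456e-6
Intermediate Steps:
1/(M + 668588) = 1/(-21572 + 668588) = 1/647016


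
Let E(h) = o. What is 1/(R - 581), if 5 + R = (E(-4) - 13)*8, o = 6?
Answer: -1/642 ≈ -0.0015576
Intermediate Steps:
E(h) = 6
R = -61 (R = -5 + (6 - 13)*8 = -5 - 7*8 = -5 - 56 = -61)
1/(R - 581) = 1/(-61 - 581) = 1/(-642) = -1/642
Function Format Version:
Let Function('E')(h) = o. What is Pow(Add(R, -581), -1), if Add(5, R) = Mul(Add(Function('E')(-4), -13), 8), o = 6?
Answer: Rational(-1, 642) ≈ -0.0015576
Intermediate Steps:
Function('E')(h) = 6
R = -61 (R = Add(-5, Mul(Add(6, -13), 8)) = Add(-5, Mul(-7, 8)) = Add(-5, -56) = -61)
Pow(Add(R, -581), -1) = Pow(Add(-61, -581), -1) = Pow(-642, -1) = Rational(-1, 642)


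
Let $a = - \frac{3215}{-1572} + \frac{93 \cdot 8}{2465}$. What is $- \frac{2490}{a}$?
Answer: $- \frac{9648700200}{9094543} \approx -1060.9$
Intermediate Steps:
$a = \frac{9094543}{3874980}$ ($a = \left(-3215\right) \left(- \frac{1}{1572}\right) + 744 \cdot \frac{1}{2465} = \frac{3215}{1572} + \frac{744}{2465} = \frac{9094543}{3874980} \approx 2.347$)
$- \frac{2490}{a} = - \frac{2490}{\frac{9094543}{3874980}} = \left(-2490\right) \frac{3874980}{9094543} = - \frac{9648700200}{9094543}$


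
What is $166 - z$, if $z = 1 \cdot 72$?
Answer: $94$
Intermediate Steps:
$z = 72$
$166 - z = 166 - 72 = 94$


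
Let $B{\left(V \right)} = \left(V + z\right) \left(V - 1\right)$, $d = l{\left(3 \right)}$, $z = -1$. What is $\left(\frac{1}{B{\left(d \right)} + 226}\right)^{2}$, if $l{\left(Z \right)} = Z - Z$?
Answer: $\frac{1}{51529} \approx 1.9407 \cdot 10^{-5}$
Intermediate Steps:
$l{\left(Z \right)} = 0$
$d = 0$
$B{\left(V \right)} = \left(-1 + V\right)^{2}$ ($B{\left(V \right)} = \left(V - 1\right) \left(V - 1\right) = \left(-1 + V\right) \left(-1 + V\right) = \left(-1 + V\right)^{2}$)
$\left(\frac{1}{B{\left(d \right)} + 226}\right)^{2} = \left(\frac{1}{\left(1 + 0^{2} - 0\right) + 226}\right)^{2} = \left(\frac{1}{\left(1 + 0 + 0\right) + 226}\right)^{2} = \left(\frac{1}{1 + 226}\right)^{2} = \left(\frac{1}{227}\right)^{2} = \frac{1}{51529}$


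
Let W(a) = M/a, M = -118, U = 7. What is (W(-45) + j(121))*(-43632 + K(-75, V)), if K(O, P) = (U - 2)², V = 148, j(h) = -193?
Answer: 373581169/45 ≈ 8.3018e+6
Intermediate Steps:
K(O, P) = 25 (K(O, P) = (7 - 2)² = 5² = 25)
W(a) = -118/a
(W(-45) + j(121))*(-43632 + K(-75, V)) = (-118/(-45) - 193)*(-43632 + 25) = (-118*(-1/45) - 193)*(-43607) = (118/45 - 193)*(-43607) = -8567/45*(-43607) = 373581169/45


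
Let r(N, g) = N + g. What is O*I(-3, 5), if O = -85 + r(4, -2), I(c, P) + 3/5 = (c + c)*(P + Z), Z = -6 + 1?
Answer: 249/5 ≈ 49.800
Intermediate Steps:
Z = -5
I(c, P) = -3/5 + 2*c*(-5 + P) (I(c, P) = -3/5 + (c + c)*(P - 5) = -3/5 + (2*c)*(-5 + P) = -3/5 + 2*c*(-5 + P))
O = -83 (O = -85 + (4 - 2) = -85 + 2 = -83)
O*I(-3, 5) = -83*(-3/5 - 10*(-3) + 2*5*(-3)) = -83*(-3/5 + 30 - 30) = -83*(-3/5) = 249/5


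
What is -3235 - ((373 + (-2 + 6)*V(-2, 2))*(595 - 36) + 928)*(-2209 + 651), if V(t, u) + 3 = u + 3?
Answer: 333263871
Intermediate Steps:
V(t, u) = u (V(t, u) = -3 + (u + 3) = -3 + (3 + u) = u)
-3235 - ((373 + (-2 + 6)*V(-2, 2))*(595 - 36) + 928)*(-2209 + 651) = -3235 - ((373 + (-2 + 6)*2)*(595 - 36) + 928)*(-2209 + 651) = -3235 - ((373 + 4*2)*559 + 928)*(-1558) = -3235 - ((373 + 8)*559 + 928)*(-1558) = -3235 - (381*559 + 928)*(-1558) = -3235 - (212979 + 928)*(-1558) = -3235 - 213907*(-1558) = -3235 - 1*(-333267106) = -3235 + 333267106 = 333263871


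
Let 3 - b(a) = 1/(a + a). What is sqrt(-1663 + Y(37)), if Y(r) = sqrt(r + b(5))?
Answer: sqrt(-166300 + 10*sqrt(3990))/10 ≈ 40.702*I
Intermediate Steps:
b(a) = 3 - 1/(2*a) (b(a) = 3 - 1/(a + a) = 3 - 1/(2*a))
Y(r) = sqrt(29/10 + r) (Y(r) = sqrt(r + (3 - 1/2/5)) = sqrt(r + (3 - 1/2*1/5)) = sqrt(r + (3 - 1/10)) = sqrt(r + 29/10) = sqrt(29/10 + r))
sqrt(-1663 + Y(37)) = sqrt(-1663 + sqrt(290 + 100*37)/10) = sqrt(-1663 + sqrt(290 + 3700)/10) = sqrt(-1663 + sqrt(3990)/10)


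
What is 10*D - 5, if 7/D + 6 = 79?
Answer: -295/73 ≈ -4.0411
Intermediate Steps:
D = 7/73 (D = 7/(-6 + 79) = 7/73 ≈ 0.095890)
10*D - 5 = 10*(7/73) - 5 = 70/73 - 5 = -295/73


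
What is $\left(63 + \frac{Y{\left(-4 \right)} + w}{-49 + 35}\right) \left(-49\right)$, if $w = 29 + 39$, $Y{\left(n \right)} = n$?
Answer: $-2863$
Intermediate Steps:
$w = 68$
$\left(63 + \frac{Y{\left(-4 \right)} + w}{-49 + 35}\right) \left(-49\right) = \left(63 + \frac{-4 + 68}{-49 + 35}\right) \left(-49\right) = \left(63 + \frac{64}{-14}\right) \left(-49\right) = \left(63 + 64 \left(- \frac{1}{14}\right)\right) \left(-49\right) = \left(63 - \frac{32}{7}\right) \left(-49\right) = \frac{409}{7} \left(-49\right) = -2863$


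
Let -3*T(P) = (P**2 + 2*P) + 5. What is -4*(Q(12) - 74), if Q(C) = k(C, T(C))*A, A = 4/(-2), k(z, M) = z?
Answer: 392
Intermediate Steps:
T(P) = -5/3 - 2*P/3 - P**2/3 (T(P) = -((P**2 + 2*P) + 5)/3 = -(5 + P**2 + 2*P)/3 = -5/3 - 2*P/3 - P**2/3)
A = -2 (A = 4*(-1/2) = -2)
Q(C) = -2*C (Q(C) = C*(-2) = -2*C)
-4*(Q(12) - 74) = -4*(-2*12 - 74) = -4*(-24 - 74) = -4*(-98) = 392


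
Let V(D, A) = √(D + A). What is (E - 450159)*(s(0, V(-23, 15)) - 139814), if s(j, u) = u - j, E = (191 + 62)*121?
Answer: 58658404444 - 839092*I*√2 ≈ 5.8658e+10 - 1.1867e+6*I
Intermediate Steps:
V(D, A) = √(A + D)
E = 30613 (E = 253*121 = 30613)
(E - 450159)*(s(0, V(-23, 15)) - 139814) = (30613 - 450159)*((√(15 - 23) - 1*0) - 139814) = -419546*((√(-8) + 0) - 139814) = -419546*((2*I*√2 + 0) - 139814) = -419546*(2*I*√2 - 139814) = -419546*(-139814 + 2*I*√2) = 58658404444 - 839092*I*√2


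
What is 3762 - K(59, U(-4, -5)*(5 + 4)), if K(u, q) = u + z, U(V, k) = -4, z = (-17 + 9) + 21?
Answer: 3690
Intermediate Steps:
z = 13 (z = -8 + 21 = 13)
K(u, q) = 13 + u (K(u, q) = u + 13 = 13 + u)
3762 - K(59, U(-4, -5)*(5 + 4)) = 3762 - (13 + 59) = 3762 - 1*72 = 3762 - 72 = 3690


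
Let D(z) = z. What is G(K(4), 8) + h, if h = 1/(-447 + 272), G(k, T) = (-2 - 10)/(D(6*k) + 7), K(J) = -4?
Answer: 2083/2975 ≈ 0.70017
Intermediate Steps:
G(k, T) = -12/(7 + 6*k) (G(k, T) = (-2 - 10)/(6*k + 7) = -12/(7 + 6*k))
h = -1/175 (h = 1/(-175) = -1/175 ≈ -0.0057143)
G(K(4), 8) + h = -12/(7 + 6*(-4)) - 1/175 = -12/(7 - 24) - 1/175 = -12/(-17) - 1/175 = -12*(-1/17) - 1/175 = 12/17 - 1/175 = 2083/2975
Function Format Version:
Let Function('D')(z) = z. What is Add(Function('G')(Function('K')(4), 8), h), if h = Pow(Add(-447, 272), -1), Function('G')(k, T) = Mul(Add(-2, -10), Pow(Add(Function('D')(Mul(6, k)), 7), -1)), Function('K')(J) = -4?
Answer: Rational(2083, 2975) ≈ 0.70017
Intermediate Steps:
Function('G')(k, T) = Mul(-12, Pow(Add(7, Mul(6, k)), -1)) (Function('G')(k, T) = Mul(Add(-2, -10), Pow(Add(Mul(6, k), 7), -1)) = Mul(-12, Pow(Add(7, Mul(6, k)), -1)))
h = Rational(-1, 175) (h = Pow(-175, -1) = Rational(-1, 175) ≈ -0.0057143)
Add(Function('G')(Function('K')(4), 8), h) = Add(Mul(-12, Pow(Add(7, Mul(6, -4)), -1)), Rational(-1, 175)) = Add(Mul(-12, Pow(Add(7, -24), -1)), Rational(-1, 175)) = Add(Mul(-12, Pow(-17, -1)), Rational(-1, 175)) = Add(Mul(-12, Rational(-1, 17)), Rational(-1, 175)) = Add(Rational(12, 17), Rational(-1, 175)) = Rational(2083, 2975)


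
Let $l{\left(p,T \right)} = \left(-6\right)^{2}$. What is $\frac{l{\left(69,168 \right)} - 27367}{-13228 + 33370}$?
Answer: $- \frac{27331}{20142} \approx -1.3569$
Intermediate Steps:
$l{\left(p,T \right)} = 36$
$\frac{l{\left(69,168 \right)} - 27367}{-13228 + 33370} = \frac{36 - 27367}{-13228 + 33370} = - \frac{27331}{20142}$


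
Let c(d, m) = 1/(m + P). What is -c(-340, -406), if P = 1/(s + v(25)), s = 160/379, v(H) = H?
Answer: 9635/3911431 ≈ 0.0024633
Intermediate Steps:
s = 160/379 (s = 160*(1/379) = 160/379 ≈ 0.42216)
P = 379/9635 (P = 1/(160/379 + 25) = 1/(9635/379) = 379/9635 ≈ 0.039336)
c(d, m) = 1/(379/9635 + m) (c(d, m) = 1/(m + 379/9635) = 1/(379/9635 + m))
-c(-340, -406) = -9635/(379 + 9635*(-406)) = -9635/(379 - 3911810) = -9635/(-3911431) = -9635*(-1)/3911431 = -1*(-9635/3911431) = 9635/3911431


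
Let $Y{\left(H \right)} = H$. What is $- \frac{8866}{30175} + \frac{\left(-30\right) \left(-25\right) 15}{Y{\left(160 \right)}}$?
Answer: $\frac{33805019}{482800} \approx 70.019$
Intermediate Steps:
$- \frac{8866}{30175} + \frac{\left(-30\right) \left(-25\right) 15}{Y{\left(160 \right)}} = - \frac{8866}{30175} + \frac{\left(-30\right) \left(-25\right) 15}{160} = \left(-8866\right) \frac{1}{30175} + 750 \cdot 15 \cdot \frac{1}{160} = - \frac{8866}{30175} + 11250 \cdot \frac{1}{160} = - \frac{8866}{30175} + \frac{1125}{16} = \frac{33805019}{482800}$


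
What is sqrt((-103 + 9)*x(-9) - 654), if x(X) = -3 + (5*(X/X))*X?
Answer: sqrt(3858) ≈ 62.113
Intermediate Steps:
x(X) = -3 + 5*X (x(X) = -3 + (5*1)*X = -3 + 5*X)
sqrt((-103 + 9)*x(-9) - 654) = sqrt((-103 + 9)*(-3 + 5*(-9)) - 654) = sqrt(-94*(-3 - 45) - 654) = sqrt(-94*(-48) - 654) = sqrt(4512 - 654) = sqrt(3858)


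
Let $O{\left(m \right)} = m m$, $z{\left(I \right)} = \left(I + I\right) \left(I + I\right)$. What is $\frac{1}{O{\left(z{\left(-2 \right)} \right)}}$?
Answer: $\frac{1}{256} \approx 0.0039063$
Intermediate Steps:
$z{\left(I \right)} = 4 I^{2}$ ($z{\left(I \right)} = 2 I 2 I = 4 I^{2}$)
$O{\left(m \right)} = m^{2}$
$\frac{1}{O{\left(z{\left(-2 \right)} \right)}} = \frac{1}{\left(4 \left(-2\right)^{2}\right)^{2}} = \frac{1}{\left(4 \cdot 4\right)^{2}} = \frac{1}{16^{2}} = \frac{1}{256}$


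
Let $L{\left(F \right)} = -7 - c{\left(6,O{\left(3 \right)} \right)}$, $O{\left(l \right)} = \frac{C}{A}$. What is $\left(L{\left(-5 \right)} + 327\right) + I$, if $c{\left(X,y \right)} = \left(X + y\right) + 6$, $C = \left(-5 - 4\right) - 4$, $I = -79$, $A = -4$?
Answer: $\frac{903}{4} \approx 225.75$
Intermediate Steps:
$C = -13$ ($C = -9 - 4 = -13$)
$O{\left(l \right)} = \frac{13}{4}$ ($O{\left(l \right)} = - \frac{13}{-4} = \left(-13\right) \left(- \frac{1}{4}\right) = \frac{13}{4}$)
$c{\left(X,y \right)} = 6 + X + y$
$L{\left(F \right)} = - \frac{89}{4}$ ($L{\left(F \right)} = -7 - \left(6 + 6 + \frac{13}{4}\right) = -7 - \frac{61}{4} = - \frac{89}{4}$)
$\left(L{\left(-5 \right)} + 327\right) + I = \left(- \frac{89}{4} + 327\right) - 79 = \frac{1219}{4} - 79 = \frac{903}{4}$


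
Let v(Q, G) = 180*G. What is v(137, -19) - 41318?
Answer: -44738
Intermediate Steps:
v(137, -19) - 41318 = 180*(-19) - 41318 = -3420 - 41318 = -44738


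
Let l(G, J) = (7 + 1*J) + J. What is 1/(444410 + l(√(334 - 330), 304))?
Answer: 1/445025 ≈ 2.2471e-6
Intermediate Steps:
l(G, J) = 7 + 2*J (l(G, J) = (7 + J) + J = 7 + 2*J)
1/(444410 + l(√(334 - 330), 304)) = 1/(444410 + (7 + 2*304)) = 1/(444410 + (7 + 608)) = 1/(444410 + 615) = 1/445025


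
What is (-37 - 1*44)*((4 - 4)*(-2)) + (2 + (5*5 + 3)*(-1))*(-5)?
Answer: 130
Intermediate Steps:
(-37 - 1*44)*((4 - 4)*(-2)) + (2 + (5*5 + 3)*(-1))*(-5) = (-37 - 44)*(0*(-2)) + (2 + (25 + 3)*(-1))*(-5) = -81*0 + (2 + 28*(-1))*(-5) = 0 + (2 - 28)*(-5) = 0 - 26*(-5) = 0 + 130 = 130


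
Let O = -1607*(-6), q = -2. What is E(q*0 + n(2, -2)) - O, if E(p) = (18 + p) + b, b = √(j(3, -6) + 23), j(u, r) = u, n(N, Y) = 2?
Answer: -9622 + √26 ≈ -9616.9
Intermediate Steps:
b = √26 (b = √(3 + 23) = √26 ≈ 5.0990)
O = 9642
E(p) = 18 + p + √26 (E(p) = (18 + p) + √26 = 18 + p + √26)
E(q*0 + n(2, -2)) - O = (18 + (-2*0 + 2) + √26) - 1*9642 = (18 + (0 + 2) + √26) - 9642 = (18 + 2 + √26) - 9642 = (20 + √26) - 9642 = -9622 + √26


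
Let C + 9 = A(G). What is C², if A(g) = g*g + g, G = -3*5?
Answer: 40401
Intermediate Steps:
G = -15
A(g) = g + g² (A(g) = g² + g = g + g²)
C = 201 (C = -9 - 15*(1 - 15) = -9 - 15*(-14) = -9 + 210 = 201)
C² = 201² = 40401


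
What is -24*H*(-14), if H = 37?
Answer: 12432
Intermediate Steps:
-24*H*(-14) = -24*37*(-14) = -888*(-14) = 12432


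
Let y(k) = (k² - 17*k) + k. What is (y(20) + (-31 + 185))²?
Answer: 54756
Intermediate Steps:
y(k) = k² - 16*k
(y(20) + (-31 + 185))² = (20*(-16 + 20) + (-31 + 185))² = (20*4 + 154)² = (80 + 154)² = 234² = 54756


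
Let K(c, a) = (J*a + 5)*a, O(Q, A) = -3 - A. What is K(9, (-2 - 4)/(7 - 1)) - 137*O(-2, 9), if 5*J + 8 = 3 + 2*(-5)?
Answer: 1636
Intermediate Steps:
J = -3 (J = -8/5 + (3 + 2*(-5))/5 = -8/5 + (3 - 10)/5 = -8/5 + (⅕)*(-7) = -8/5 - 7/5 = -3)
K(c, a) = a*(5 - 3*a) (K(c, a) = (-3*a + 5)*a = (5 - 3*a)*a = a*(5 - 3*a))
K(9, (-2 - 4)/(7 - 1)) - 137*O(-2, 9) = ((-2 - 4)/(7 - 1))*(5 - 3*(-2 - 4)/(7 - 1)) - 137*(-3 - 1*9) = (-6/6)*(5 - (-18)/6) - 137*(-3 - 9) = (-6*⅙)*(5 - (-18)/6) - 137*(-12) = -(5 - 3*(-1)) + 1644 = -(5 + 3) + 1644 = -1*8 + 1644 = -8 + 1644 = 1636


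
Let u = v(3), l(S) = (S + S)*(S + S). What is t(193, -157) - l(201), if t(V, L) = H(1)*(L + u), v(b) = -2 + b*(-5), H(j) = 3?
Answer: -162126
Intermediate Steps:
l(S) = 4*S² (l(S) = (2*S)*(2*S) = 4*S²)
v(b) = -2 - 5*b
u = -17 (u = -2 - 5*3 = -2 - 15 = -17)
t(V, L) = -51 + 3*L (t(V, L) = 3*(L - 17) = 3*(-17 + L) = -51 + 3*L)
t(193, -157) - l(201) = (-51 + 3*(-157)) - 4*201² = (-51 - 471) - 4*40401 = -522 - 1*161604 = -522 - 161604 = -162126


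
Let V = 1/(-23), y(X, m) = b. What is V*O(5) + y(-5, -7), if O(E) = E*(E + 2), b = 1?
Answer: -12/23 ≈ -0.52174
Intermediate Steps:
y(X, m) = 1
O(E) = E*(2 + E)
V = -1/23 ≈ -0.043478
V*O(5) + y(-5, -7) = -5*(2 + 5)/23 + 1 = -5*7/23 + 1 = -1/23*35 + 1 = -35/23 + 1 = -12/23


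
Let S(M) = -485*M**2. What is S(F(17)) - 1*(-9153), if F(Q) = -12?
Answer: -60687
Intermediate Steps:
S(F(17)) - 1*(-9153) = -485*(-12)**2 - 1*(-9153) = -485*144 + 9153 = -69840 + 9153 = -60687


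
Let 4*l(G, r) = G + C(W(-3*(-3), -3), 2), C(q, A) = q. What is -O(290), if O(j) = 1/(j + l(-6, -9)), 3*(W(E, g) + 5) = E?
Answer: -1/288 ≈ -0.0034722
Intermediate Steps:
W(E, g) = -5 + E/3
l(G, r) = -1/2 + G/4 (l(G, r) = (G + (-5 + (-3*(-3))/3))/4 = (G + (-5 + (1/3)*9))/4 = (G + (-5 + 3))/4 = (G - 2)/4 = (-2 + G)/4 = -1/2 + G/4)
O(j) = 1/(-2 + j) (O(j) = 1/(j + (-1/2 + (1/4)*(-6))) = 1/(j + (-1/2 - 3/2)) = 1/(j - 2) = 1/(-2 + j))
-O(290) = -1/(-2 + 290) = -1/288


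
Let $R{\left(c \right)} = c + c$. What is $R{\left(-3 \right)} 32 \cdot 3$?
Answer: $-576$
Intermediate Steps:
$R{\left(c \right)} = 2 c$
$R{\left(-3 \right)} 32 \cdot 3 = 2 \left(-3\right) 32 \cdot 3 = \left(-6\right) 32 \cdot 3 = \left(-192\right) 3 = -576$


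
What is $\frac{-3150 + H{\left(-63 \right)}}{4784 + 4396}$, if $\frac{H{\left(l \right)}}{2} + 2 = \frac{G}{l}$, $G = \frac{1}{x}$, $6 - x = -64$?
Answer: $- \frac{6954571}{20241900} \approx -0.34357$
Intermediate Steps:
$x = 70$ ($x = 6 - -64 = 6 + 64 = 70$)
$G = \frac{1}{70} \approx 0.014286$
$H{\left(l \right)} = -4 + \frac{1}{35 l}$ ($H{\left(l \right)} = -4 + 2 \frac{1}{70 l} = -4 + \frac{1}{35 l}$)
$\frac{-3150 + H{\left(-63 \right)}}{4784 + 4396} = \frac{-3150 - \left(4 - \frac{1}{35 \left(-63\right)}\right)}{4784 + 4396} = \frac{-3150 + \left(-4 + \frac{1}{35} \left(- \frac{1}{63}\right)\right)}{9180} = \left(-3150 - \frac{8821}{2205}\right) \frac{1}{9180} = \left(- \frac{6954571}{2205}\right) \frac{1}{9180} = - \frac{6954571}{20241900}$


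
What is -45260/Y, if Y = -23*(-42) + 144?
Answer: -4526/111 ≈ -40.775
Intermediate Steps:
Y = 1110 (Y = 966 + 144 = 1110)
-45260/Y = -45260/1110 = -45260*1/1110 = -4526/111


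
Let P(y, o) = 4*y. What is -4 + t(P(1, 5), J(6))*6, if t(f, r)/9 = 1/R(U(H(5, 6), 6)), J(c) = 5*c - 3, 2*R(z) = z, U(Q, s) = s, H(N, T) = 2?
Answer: 14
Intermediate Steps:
R(z) = z/2
J(c) = -3 + 5*c
t(f, r) = 3 (t(f, r) = 9/(((1/2)*6)) = 9/3 = 9*(1/3) = 3)
-4 + t(P(1, 5), J(6))*6 = -4 + 3*6 = -4 + 18 = 14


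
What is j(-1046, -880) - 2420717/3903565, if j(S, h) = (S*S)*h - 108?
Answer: -3758438996720937/3903565 ≈ -9.6282e+8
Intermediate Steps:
j(S, h) = -108 + h*S**2 (j(S, h) = S**2*h - 108 = h*S**2 - 108 = -108 + h*S**2)
j(-1046, -880) - 2420717/3903565 = (-108 - 880*(-1046)**2) - 2420717/3903565 = (-108 - 880*1094116) - 2420717/3903565 = (-108 - 962822080) - 1*2420717/3903565 = -962822188 - 2420717/3903565 = -3758438996720937/3903565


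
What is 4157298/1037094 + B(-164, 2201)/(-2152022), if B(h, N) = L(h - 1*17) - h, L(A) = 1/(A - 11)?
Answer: 286285653713329/71419171330176 ≈ 4.0085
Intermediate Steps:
L(A) = 1/(-11 + A)
B(h, N) = 1/(-28 + h) - h (B(h, N) = 1/(-11 + (h - 1*17)) - h = 1/(-11 + (h - 17)) - h = 1/(-11 + (-17 + h)) - h = 1/(-28 + h) - h)
4157298/1037094 + B(-164, 2201)/(-2152022) = 4157298/1037094 + ((1 - 1*(-164)*(-28 - 164))/(-28 - 164))/(-2152022) = 4157298*(1/1037094) + ((1 - 1*(-164)*(-192))/(-192))*(-1/2152022) = 692883/172849 - (1 - 31488)/192*(-1/2152022) = 692883/172849 - 1/192*(-31487)*(-1/2152022) = 692883/172849 + (31487/192)*(-1/2152022) = 692883/172849 - 31487/413188224 = 286285653713329/71419171330176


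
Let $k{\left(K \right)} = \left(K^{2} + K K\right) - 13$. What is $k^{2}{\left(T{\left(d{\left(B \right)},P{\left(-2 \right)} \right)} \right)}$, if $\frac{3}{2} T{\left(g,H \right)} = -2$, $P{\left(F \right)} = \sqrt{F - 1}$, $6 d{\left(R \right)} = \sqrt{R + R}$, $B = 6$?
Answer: $\frac{7225}{81} \approx 89.198$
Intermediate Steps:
$d{\left(R \right)} = \frac{\sqrt{2} \sqrt{R}}{6}$ ($d{\left(R \right)} = \frac{\sqrt{R + R}}{6} = \frac{\sqrt{2 R}}{6} = \frac{\sqrt{2} \sqrt{R}}{6}$)
$P{\left(F \right)} = \sqrt{-1 + F}$
$T{\left(g,H \right)} = - \frac{4}{3}$ ($T{\left(g,H \right)} = \frac{2}{3} \left(-2\right) = - \frac{4}{3}$)
$k{\left(K \right)} = -13 + 2 K^{2}$ ($k{\left(K \right)} = \left(K^{2} + K^{2}\right) - 13 = 2 K^{2} - 13 = -13 + 2 K^{2}$)
$k^{2}{\left(T{\left(d{\left(B \right)},P{\left(-2 \right)} \right)} \right)} = \left(-13 + 2 \left(- \frac{4}{3}\right)^{2}\right)^{2} = \left(-13 + 2 \cdot \frac{16}{9}\right)^{2} = \left(-13 + \frac{32}{9}\right)^{2} = \left(- \frac{85}{9}\right)^{2} = \frac{7225}{81}$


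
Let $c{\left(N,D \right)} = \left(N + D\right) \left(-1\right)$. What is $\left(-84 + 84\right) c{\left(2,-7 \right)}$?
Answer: $0$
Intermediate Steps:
$c{\left(N,D \right)} = - D - N$ ($c{\left(N,D \right)} = \left(D + N\right) \left(-1\right) = - D - N$)
$\left(-84 + 84\right) c{\left(2,-7 \right)} = \left(-84 + 84\right) \left(\left(-1\right) \left(-7\right) - 2\right) = 0 \left(7 - 2\right) = 0 \cdot 5 = 0$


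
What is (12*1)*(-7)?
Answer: -84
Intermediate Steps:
(12*1)*(-7) = 12*(-7) = -84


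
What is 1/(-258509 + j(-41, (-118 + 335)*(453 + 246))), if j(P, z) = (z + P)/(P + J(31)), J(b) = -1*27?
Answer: -34/8865127 ≈ -3.8353e-6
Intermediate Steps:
J(b) = -27
j(P, z) = (P + z)/(-27 + P) (j(P, z) = (z + P)/(P - 27) = (P + z)/(-27 + P))
1/(-258509 + j(-41, (-118 + 335)*(453 + 246))) = 1/(-258509 + (-41 + (-118 + 335)*(453 + 246))/(-27 - 41)) = 1/(-258509 + (-41 + 217*699)/(-68)) = 1/(-258509 - (-41 + 151683)/68) = 1/(-258509 - 1/68*151642) = 1/(-258509 - 75821/34) = 1/(-8865127/34) = -34/8865127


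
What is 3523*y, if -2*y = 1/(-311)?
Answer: 3523/622 ≈ 5.6640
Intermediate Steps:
y = 1/622 (y = -1/2/(-311) = -1/2*(-1/311) = 1/622 ≈ 0.0016077)
3523*y = 3523*(1/622) = 3523/622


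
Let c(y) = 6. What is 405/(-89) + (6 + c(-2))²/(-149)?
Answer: -73161/13261 ≈ -5.5170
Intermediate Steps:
405/(-89) + (6 + c(-2))²/(-149) = 405/(-89) + (6 + 6)²/(-149) = 405*(-1/89) + 12²*(-1/149) = -405/89 + 144*(-1/149) = -405/89 - 144/149 = -73161/13261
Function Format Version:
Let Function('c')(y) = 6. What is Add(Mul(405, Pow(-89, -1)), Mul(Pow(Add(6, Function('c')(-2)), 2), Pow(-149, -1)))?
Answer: Rational(-73161, 13261) ≈ -5.5170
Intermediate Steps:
Add(Mul(405, Pow(-89, -1)), Mul(Pow(Add(6, Function('c')(-2)), 2), Pow(-149, -1))) = Add(Mul(405, Pow(-89, -1)), Mul(Pow(Add(6, 6), 2), Pow(-149, -1))) = Add(Mul(405, Rational(-1, 89)), Mul(Pow(12, 2), Rational(-1, 149))) = Add(Rational(-405, 89), Mul(144, Rational(-1, 149))) = Add(Rational(-405, 89), Rational(-144, 149)) = Rational(-73161, 13261)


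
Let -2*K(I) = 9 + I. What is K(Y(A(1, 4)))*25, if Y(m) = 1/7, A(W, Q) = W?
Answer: -800/7 ≈ -114.29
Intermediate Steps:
Y(m) = ⅐
K(I) = -9/2 - I/2 (K(I) = -(9 + I)/2 = -9/2 - I/2)
K(Y(A(1, 4)))*25 = (-9/2 - ½*⅐)*25 = (-9/2 - 1/14)*25 = -32/7*25 = -800/7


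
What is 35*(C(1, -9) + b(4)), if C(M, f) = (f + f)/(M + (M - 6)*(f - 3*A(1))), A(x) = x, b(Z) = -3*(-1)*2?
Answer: 12180/61 ≈ 199.67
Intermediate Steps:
b(Z) = 6 (b(Z) = 3*2 = 6)
C(M, f) = 2*f/(M + (-6 + M)*(-3 + f)) (C(M, f) = (f + f)/(M + (M - 6)*(f - 3*1)) = (2*f)/(M + (-6 + M)*(f - 3)) = (2*f)/(M + (-6 + M)*(-3 + f)) = 2*f/(M + (-6 + M)*(-3 + f)))
35*(C(1, -9) + b(4)) = 35*(2*(-9)/(18 - 6*(-9) - 2*1 + 1*(-9)) + 6) = 35*(2*(-9)/(18 + 54 - 2 - 9) + 6) = 35*(2*(-9)/61 + 6) = 35*(2*(-9)*(1/61) + 6) = 35*(-18/61 + 6) = 35*(348/61) = 12180/61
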